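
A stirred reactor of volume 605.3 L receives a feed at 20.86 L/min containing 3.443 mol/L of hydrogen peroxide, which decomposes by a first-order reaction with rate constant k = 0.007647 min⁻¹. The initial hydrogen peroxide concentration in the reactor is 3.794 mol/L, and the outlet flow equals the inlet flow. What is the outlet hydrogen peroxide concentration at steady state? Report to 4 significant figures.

Species balance: V dC/dt = Q C_in − Q C − k V C.
At steady state: 0 = Q C_in − (Q + kV) C_ss, so C_ss = Q C_in/(Q + kV).
C_ss = 20.86·3.443/(20.86 + 0.007647·605.3) = 71.8210/25.4887 = 2.81775 mol/L.

2.818 mol/L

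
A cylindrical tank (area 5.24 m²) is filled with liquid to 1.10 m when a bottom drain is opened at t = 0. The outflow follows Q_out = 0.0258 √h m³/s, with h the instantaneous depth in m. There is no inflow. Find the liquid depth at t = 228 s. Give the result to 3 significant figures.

With no inflow, A dh/dt = −0.0258 √h.
∫ h^(−1/2) dh = −(0.0258/A) ∫ dt, giving 2√h = 2√h₀ − (0.0258/A) t.
√h = √1.10 − 0.0258·228/(2·5.24) = 1.0488 − 0.56130 = 0.48751.
h = 0.48751² = 0.23767 m.

0.238 m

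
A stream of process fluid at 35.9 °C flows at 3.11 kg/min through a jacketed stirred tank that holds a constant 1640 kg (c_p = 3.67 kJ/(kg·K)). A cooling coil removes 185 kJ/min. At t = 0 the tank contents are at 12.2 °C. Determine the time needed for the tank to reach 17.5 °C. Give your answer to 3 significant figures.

648 min

M c_p dT/dt = ṁ c_p (T_in − T) − Q̇.
τ = M/ṁ = 527.33 min; T_ss = T_in − Q̇/(ṁ c_p) = 19.691 °C.
T(t) = T_ss + (T₀ − T_ss) e^(−t/τ). Set T = 17.5:
e^(−t/τ) = (17.5 − 19.691)/(12.2 − 19.691) = 0.29252
t = −527.33 · ln(0.29252) = 648.20 min.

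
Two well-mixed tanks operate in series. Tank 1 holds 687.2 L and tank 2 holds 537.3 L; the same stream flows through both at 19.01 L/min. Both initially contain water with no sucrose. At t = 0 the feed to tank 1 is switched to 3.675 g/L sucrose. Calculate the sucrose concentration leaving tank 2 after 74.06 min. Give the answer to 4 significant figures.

2.462 g/L

Species balance on tank i: dCᵢ/dt = (Cᵢ₋₁ − Cᵢ)/τᵢ with τᵢ = Vᵢ/Q.
τ₁ = 687.2/19.01 = 36.1494 min; τ₂ = 537.3/19.01 = 28.2641 min.
Solving the cascade with C₁(0)=C₂(0)=0 gives C₂(t) = C_in[1 − (τ₁ e^(−t/τ₁) − τ₂ e^(−t/τ₂))/(τ₁ − τ₂)].
At t = 74.06: e^(−t/τ₁) = 0.128900, e^(−t/τ₂) = 0.0727819.
C₂ = 3.675·[1 − (36.1494·0.128900 − 28.2641·0.0727819)/(7.88532)] = 3.675·0.669952 = 2.46207 g/L.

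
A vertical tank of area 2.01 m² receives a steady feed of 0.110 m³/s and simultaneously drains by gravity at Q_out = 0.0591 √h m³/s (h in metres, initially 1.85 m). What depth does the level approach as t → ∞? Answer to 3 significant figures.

Accumulation of liquid (constant cross-section A): A dh/dt = Q_in − 0.0591 √h. At steady state dh/dt = 0:
Q_in = 0.0591 √h_ss ⇒ √h_ss = 0.110/0.0591 = 1.8613.
h_ss = 1.8613² = 3.4643 m. (Since h₀ = 1.85 m < h_ss, the level will rise toward this value.)

3.46 m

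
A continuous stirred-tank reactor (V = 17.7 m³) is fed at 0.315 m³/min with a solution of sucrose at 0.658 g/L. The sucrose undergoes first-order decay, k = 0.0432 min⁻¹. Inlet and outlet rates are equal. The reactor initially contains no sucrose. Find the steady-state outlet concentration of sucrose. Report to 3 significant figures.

Species balance: V dC/dt = Q C_in − Q C − k V C.
Steady state (dC/dt = 0): C_ss = Q C_in/(Q + kV) = C_in/(1 + kV/Q).
C_ss = 0.315·0.658/(0.315 + 0.0432·17.7) = 0.20727/1.0796 = 0.19198 g/L.

0.192 g/L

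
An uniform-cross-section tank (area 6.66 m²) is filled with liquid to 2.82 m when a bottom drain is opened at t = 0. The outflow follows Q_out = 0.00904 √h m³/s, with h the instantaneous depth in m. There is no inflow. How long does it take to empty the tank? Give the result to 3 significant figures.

2470 s

With no inflow, A dh/dt = −0.00904 √h.
Separate and integrate: 2(√h − √h₀) = −(0.00904/A) t.
Tank is empty when √h = 0: t_empty = 2A√h₀/0.00904.
t_empty = 2·6.66·√2.82/0.00904 = 13.320·1.6793/0.00904 = 2474.3 s.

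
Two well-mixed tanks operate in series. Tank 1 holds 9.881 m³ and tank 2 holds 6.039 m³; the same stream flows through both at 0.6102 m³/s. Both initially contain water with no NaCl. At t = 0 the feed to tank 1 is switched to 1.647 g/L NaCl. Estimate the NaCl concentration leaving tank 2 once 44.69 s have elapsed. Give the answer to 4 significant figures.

1.407 g/L

Each tank obeys Vᵢ dCᵢ/dt = Q(Cᵢ₋₁ − Cᵢ), so τᵢ = Vᵢ/Q.
τ₁ = 9.881/0.6102 = 16.1931 s; τ₂ = 6.039/0.6102 = 9.89676 s.
Solving the cascade with C₁(0)=C₂(0)=0 gives C₂(t) = C_in[1 − (τ₁ e^(−t/τ₁) − τ₂ e^(−t/τ₂))/(τ₁ − τ₂)].
At t = 44.69: e^(−t/τ₁) = 0.0633028, e^(−t/τ₂) = 0.0109368.
C₂ = 1.647·[1 − (16.1931·0.0633028 − 9.89676·0.0109368)/(6.29630)] = 1.647·0.854386 = 1.40717 g/L.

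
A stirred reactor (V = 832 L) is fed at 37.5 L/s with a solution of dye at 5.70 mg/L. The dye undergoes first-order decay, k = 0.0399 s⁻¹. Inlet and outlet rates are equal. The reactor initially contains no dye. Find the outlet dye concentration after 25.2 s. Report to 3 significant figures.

2.67 mg/L

Accumulation = in − out − consumed: V dC/dt = Q C_in − Q C − k V C.
dC/dt = (Q/V) C_in − (Q/V + k) C; effective rate a = Q/V + k = 0.045072 + 0.0399 = 0.084972 s⁻¹.
C_ss = Q C_in/(Q + kV) = 3.0235 mg/L; C(t) = C_ss + (C₀ − C_ss) e^(−a t).
C(25.2) = 3.0235 + (-3.0235)·e^(−0.084972·25.2) = 3.0235 + (-3.0235)·0.11750 = 2.6682 mg/L.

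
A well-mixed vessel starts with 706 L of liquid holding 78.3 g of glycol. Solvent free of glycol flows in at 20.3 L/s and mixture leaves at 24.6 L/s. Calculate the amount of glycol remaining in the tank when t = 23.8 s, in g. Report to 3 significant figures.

32.0 g

Let m(t) be the amount of glycol. Volume: V(t) = V₀ + (Q_in − Q_out) t = 706 − 4.3000 t; V(23.8) = 603.66 L.
No glycol enters, so dm/dt = −Q_out · (m/V).
Separate: dm/m = −Q_out dt/V(t) ⇒ ln(m/m₀) = −(Q_out/(Q_in−Q_out)) ln(V/V₀).
m = m₀ (V₀/V)^(Q_out/(Q_in−Q_out)) = 78.3 × (706/603.66)^(-5.7209) = 31.965 g.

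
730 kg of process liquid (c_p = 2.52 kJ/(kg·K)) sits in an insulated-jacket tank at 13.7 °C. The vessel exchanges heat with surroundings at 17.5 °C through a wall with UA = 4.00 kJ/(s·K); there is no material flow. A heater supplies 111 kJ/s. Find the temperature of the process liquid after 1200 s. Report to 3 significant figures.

M c_p dT/dt = −UA(T − T_amb) + Q̇.
dT/dt = (T_ss − T)/τ with T_ss = T_amb + Q̇/UA = 17.5 + 111/4.00 = 45.250 °C, τ = M c_p/UA = 730·2.52/4.00 = 459.90 s.
Solution: T(t) = T_ss + (T₀ − T_ss) e^(−t/τ).
T(1200) = 45.250 + (-31.550)·0.073589 = 42.928 °C.

42.9 °C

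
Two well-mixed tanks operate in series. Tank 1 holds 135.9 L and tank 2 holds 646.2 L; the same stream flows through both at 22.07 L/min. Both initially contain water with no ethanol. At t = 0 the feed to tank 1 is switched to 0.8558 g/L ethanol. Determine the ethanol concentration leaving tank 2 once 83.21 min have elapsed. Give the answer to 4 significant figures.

Time constants: τᵢ = Vᵢ/Q for each well-mixed tank.
τ₁ = 135.9/22.07 = 6.15768 min; τ₂ = 646.2/22.07 = 29.2796 min.
Tank 1: C₁ = C_in(1 − e^(−t/τ₁)). Tank 2 (τ₁ ≠ τ₂): C₂ = C_in[1 − (τ₁ e^(−t/τ₁) − τ₂ e^(−t/τ₂))/(τ₁ − τ₂)].
At t = 83.21: e^(−t/τ₁) = 1.35297e-06, e^(−t/τ₂) = 0.0583140.
C₂ = 0.8558·[1 − (6.15768·1.35297e-06 − 29.2796·0.0583140)/(-23.1219)] = 0.8558·0.926157 = 0.792605 g/L.

0.7926 g/L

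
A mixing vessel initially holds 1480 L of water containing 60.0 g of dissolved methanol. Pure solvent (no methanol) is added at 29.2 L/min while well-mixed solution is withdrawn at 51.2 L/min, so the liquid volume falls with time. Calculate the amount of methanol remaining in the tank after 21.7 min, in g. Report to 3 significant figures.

24.2 g

Let m(t) be the amount of methanol. Volume: V(t) = V₀ + (Q_in − Q_out) t = 1480 − 22.000 t; V(21.7) = 1002.6 L.
No methanol enters, so dm/dt = −Q_out · (m/V).
dm/m = −Q_out dt/(V₀ − 22.000 t); integrating gives ln(m/m₀) = −(Q_out/(Q_in−Q_out)) ln(V/V₀).
m = m₀ (V₀/V)^(Q_out/(Q_in−Q_out)) = 60.0 × (1480/1002.6)^(-2.3273) = 24.240 g.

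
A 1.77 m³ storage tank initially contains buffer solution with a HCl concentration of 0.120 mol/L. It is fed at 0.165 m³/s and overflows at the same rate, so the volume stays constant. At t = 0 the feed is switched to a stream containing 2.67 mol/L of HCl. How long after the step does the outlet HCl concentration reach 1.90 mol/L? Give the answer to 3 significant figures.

Mass balance on the solute (V constant): V dC/dt = Q(C_in − C), so τ = V/Q = 10.727 s.
C(t) = C_in + (C₀ − C_in) e^(−t/τ). Set C = 1.90 and solve for t:
e^(−t/τ) = (C − C_in)/(C₀ − C_in) = (1.90 − 2.67)/(0.120 − 2.67) = 0.30196
t = −τ ln(…) = 10.727 × 1.1975 = 12.845 s.

12.8 s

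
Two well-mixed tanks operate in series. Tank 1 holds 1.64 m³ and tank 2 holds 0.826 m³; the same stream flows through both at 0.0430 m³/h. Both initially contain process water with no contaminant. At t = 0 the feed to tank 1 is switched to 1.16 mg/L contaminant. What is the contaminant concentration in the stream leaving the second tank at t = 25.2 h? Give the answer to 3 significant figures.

Species balance on tank i: dCᵢ/dt = (Cᵢ₋₁ − Cᵢ)/τᵢ with τᵢ = Vᵢ/Q.
τ₁ = 1.64/0.0430 = 38.140 h; τ₂ = 0.826/0.0430 = 19.209 h.
Solving the cascade with C₁(0)=C₂(0)=0 gives C₂(t) = C_in[1 − (τ₁ e^(−t/τ₁) − τ₂ e^(−t/τ₂))/(τ₁ − τ₂)].
At t = 25.2: e^(−t/τ₁) = 0.51647, e^(−t/τ₂) = 0.26932.
C₂ = 1.16·[1 − (38.140·0.51647 − 19.209·0.26932)/(18.930)] = 1.16·0.23273 = 0.26996 mg/L.

0.270 mg/L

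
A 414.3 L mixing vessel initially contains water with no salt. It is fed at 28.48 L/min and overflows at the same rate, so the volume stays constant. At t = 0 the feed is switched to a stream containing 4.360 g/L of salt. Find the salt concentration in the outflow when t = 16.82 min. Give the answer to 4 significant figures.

Species balance on the tank: V dC/dt = Q(C_in − C).
So dC/dt = (C_in − C)/τ with τ = V/Q = 414.3/28.48 = 14.5471 min.
C approaches C_in exponentially: C(t) = C_in + (C₀ − C_in) e^(−t/τ).
C(16.82) = 4.360 + (0 − 4.360)·e^(−16.82/14.5471) = 4.360 + (-4.36000)·0.314665 = 2.98806 g/L.

2.988 g/L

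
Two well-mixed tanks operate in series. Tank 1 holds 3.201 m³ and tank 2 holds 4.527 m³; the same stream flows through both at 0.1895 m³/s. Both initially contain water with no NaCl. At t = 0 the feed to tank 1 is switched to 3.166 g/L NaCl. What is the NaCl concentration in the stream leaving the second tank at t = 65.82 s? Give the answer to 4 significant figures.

2.634 g/L

Time constants: τᵢ = Vᵢ/Q for each well-mixed tank.
τ₁ = 3.201/0.1895 = 16.8918 s; τ₂ = 4.527/0.1895 = 23.8892 s.
Tank 1: C₁ = C_in(1 − e^(−t/τ₁)). Tank 2 (τ₁ ≠ τ₂): C₂ = C_in[1 − (τ₁ e^(−t/τ₁) − τ₂ e^(−t/τ₂))/(τ₁ − τ₂)].
At t = 65.82: e^(−t/τ₁) = 0.0203117, e^(−t/τ₂) = 0.0635949.
C₂ = 3.166·[1 − (16.8918·0.0203117 − 23.8892·0.0635949)/(-6.99736)] = 3.166·0.831918 = 2.63385 g/L.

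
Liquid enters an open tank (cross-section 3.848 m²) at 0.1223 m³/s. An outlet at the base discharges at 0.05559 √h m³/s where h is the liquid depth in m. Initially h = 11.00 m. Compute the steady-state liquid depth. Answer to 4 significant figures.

4.840 m

Level balance: A dh/dt = 0.1223 − 0.05559 √h. Setting dh/dt = 0:
Q_in = 0.05559 √h_ss ⇒ √h_ss = 0.1223/0.05559 = 2.20004.
h_ss = 2.20004² = 4.84016 m. (Since h₀ = 11.00 m > h_ss, the level will fall toward this value.)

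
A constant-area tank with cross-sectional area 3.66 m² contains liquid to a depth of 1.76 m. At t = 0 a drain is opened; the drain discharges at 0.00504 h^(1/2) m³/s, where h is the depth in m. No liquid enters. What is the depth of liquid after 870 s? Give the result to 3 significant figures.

0.529 m

Unsteady balance on liquid volume: A dh/dt = −0.00504 √h.
∫ h^(−1/2) dh = −(0.00504/A) ∫ dt, giving 2√h = 2√h₀ − (0.00504/A) t.
√h = √1.76 − 0.00504·870/(2·3.66) = 1.3266 − 0.59902 = 0.72763.
h = 0.72763² = 0.52945 m.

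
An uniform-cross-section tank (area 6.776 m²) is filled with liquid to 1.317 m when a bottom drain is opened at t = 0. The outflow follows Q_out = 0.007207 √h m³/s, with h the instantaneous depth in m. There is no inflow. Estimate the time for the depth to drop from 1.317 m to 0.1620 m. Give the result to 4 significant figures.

1401 s

A dh/dt = −Q_out = −0.007207 √h.
∫ h^(−1/2) dh = −(0.007207/A) ∫ dt, giving 2√h = 2√h₀ − (0.007207/A) t.
t = 2A(√h₀ − √h)/0.007207 = 2·6.776·(√1.317 − √0.1620)/0.007207
  = 13.5520 × (1.14761 − 0.402492) / 0.007207 = 1401.11 s.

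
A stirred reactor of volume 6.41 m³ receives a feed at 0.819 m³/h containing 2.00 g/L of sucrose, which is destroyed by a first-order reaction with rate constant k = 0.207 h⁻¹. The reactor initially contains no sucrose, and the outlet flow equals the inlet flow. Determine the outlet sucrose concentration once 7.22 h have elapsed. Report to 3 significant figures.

0.695 g/L

V dC/dt = Q(C_in − C) − k V C.
This is linear with rate a = Q/V + k = 0.33477 h⁻¹.
C_ss = Q C_in/(Q + kV) = 0.76333 g/L; C(t) = C_ss + (C₀ − C_ss) e^(−a t).
C(7.22) = 0.76333 + (-0.76333)·e^(−0.33477·7.22) = 0.76333 + (-0.76333)·0.089186 = 0.69525 g/L.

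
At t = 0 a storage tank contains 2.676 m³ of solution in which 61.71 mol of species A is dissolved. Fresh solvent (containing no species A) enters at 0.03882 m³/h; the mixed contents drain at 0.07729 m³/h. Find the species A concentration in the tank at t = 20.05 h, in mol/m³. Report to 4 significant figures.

Let m(t) be the amount of species A. Volume: V(t) = V₀ + (Q_in − Q_out) t = 2.676 − 0.0384700 t; V(20.05) = 1.90468 m³.
Solute balance: dm/dt = 0 − Q_out C = −Q_out m/V(t).
Separate: dm/m = −Q_out dt/V(t) ⇒ ln(m/m₀) = −(Q_out/(Q_in−Q_out)) ln(V/V₀).
m = m₀ (V₀/V)^(Q_out/(Q_in−Q_out)) = 61.71 × (2.676/1.90468)^(-2.00910) = 31.1661 mol.
C = m/V = 31.1661/1.90468 = 16.3629 mol/m³.

16.36 mol/m³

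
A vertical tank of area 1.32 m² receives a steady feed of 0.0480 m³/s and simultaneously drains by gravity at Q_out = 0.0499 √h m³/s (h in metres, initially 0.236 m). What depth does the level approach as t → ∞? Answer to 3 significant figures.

Mass balance (ρ constant): A dh/dt = Q_in − 0.0499 √h. At steady state dh/dt = 0:
Q_in = 0.0499 √h_ss ⇒ √h_ss = 0.0480/0.0499 = 0.96192.
h_ss = 0.96192² = 0.92530 m. (Since h₀ = 0.236 m < h_ss, the level will rise toward this value.)

0.925 m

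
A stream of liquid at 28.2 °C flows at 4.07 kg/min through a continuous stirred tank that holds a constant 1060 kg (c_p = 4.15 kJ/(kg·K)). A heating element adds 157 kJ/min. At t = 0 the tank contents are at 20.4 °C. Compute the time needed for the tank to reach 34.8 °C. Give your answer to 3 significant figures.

481 min

First-law balance (no shaft work): M c_p dT/dt = ṁ c_p (T_in − T) + 157.
τ = M/ṁ = 260.44 min; T_ss = T_in + Q̇/(ṁ c_p) = 37.495 °C.
T(t) = T_ss + (T₀ − T_ss) e^(−t/τ). Set T = 34.8:
e^(−t/τ) = (34.8 − 37.495)/(20.4 − 37.495) = 0.15766
t = −260.44 · ln(0.15766) = 481.12 min.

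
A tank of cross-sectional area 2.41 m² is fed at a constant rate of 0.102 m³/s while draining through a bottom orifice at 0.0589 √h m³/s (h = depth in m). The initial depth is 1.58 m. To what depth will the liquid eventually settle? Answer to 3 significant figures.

A dh/dt = Q_in − 0.0589 √h. Steady state requires inflow = outflow:
Q_in = 0.0589 √h_ss ⇒ √h_ss = 0.102/0.0589 = 1.7317.
h_ss = 1.7317² = 2.9990 m. (Since h₀ = 1.58 m < h_ss, the level will rise toward this value.)

3.00 m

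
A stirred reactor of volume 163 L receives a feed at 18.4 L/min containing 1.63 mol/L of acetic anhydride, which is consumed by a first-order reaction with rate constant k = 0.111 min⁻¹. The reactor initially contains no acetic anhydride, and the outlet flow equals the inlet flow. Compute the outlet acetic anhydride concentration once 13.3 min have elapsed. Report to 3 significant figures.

0.780 mol/L

Species balance: V dC/dt = Q C_in − Q C − k V C.
dC/dt = (Q/V) C_in − (Q/V + k) C; effective rate a = Q/V + k = 0.11288 + 0.111 = 0.22388 min⁻¹.
C_ss = Q C_in/(Q + kV) = 0.82186 mol/L; C(t) = C_ss + (C₀ − C_ss) e^(−a t).
C(13.3) = 0.82186 + (-0.82186)·e^(−0.22388·13.3) = 0.82186 + (-0.82186)·0.050912 = 0.78001 mol/L.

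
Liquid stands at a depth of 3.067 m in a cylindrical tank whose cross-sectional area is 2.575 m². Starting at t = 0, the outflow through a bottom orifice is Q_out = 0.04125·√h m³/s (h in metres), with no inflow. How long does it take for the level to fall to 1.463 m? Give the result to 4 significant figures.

Accumulation of liquid (constant cross-section A): A dh/dt = −0.04125 √h.
This is separable: 2 d(√h)/dt = −0.04125/A, so √h = √h₀ − (0.04125/(2A)) t.
t = 2A(√h₀ − √h)/0.04125 = 2·2.575·(√3.067 − √1.463)/0.04125
  = 5.15000 × (1.75129 − 1.20955) / 0.04125 = 67.6354 s.

67.64 s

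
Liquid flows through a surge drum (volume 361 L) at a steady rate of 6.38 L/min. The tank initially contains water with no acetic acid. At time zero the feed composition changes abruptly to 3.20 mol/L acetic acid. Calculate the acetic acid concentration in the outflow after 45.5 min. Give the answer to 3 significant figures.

Unsteady species balance (constant V, well mixed): V dC/dt = Q(C_in − C).
Rewrite as dC/dt + C/τ = C_in/τ, τ = V/Q = 56.583 min.
This is linear first-order; C(t) = C_in + (C₀ − C_in) e^(−t/τ).
C(45.5) = 3.20 + (0 − 3.20)·e^(−45.5/56.583) = 3.20 + (-3.2000)·0.44748 = 1.7681 mol/L.

1.77 mol/L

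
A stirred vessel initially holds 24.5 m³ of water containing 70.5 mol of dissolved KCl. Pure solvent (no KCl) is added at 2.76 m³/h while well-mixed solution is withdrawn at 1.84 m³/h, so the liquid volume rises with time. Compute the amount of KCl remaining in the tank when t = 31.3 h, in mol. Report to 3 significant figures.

Let m(t) be the amount of KCl. Volume: V(t) = V₀ + (Q_in − Q_out) t = 24.5 + 0.92000 t; V(31.3) = 53.296 m³.
No KCl enters, so dm/dt = −Q_out · (m/V).
Separate: dm/m = −Q_out dt/V(t) ⇒ ln(m/m₀) = −(Q_out/(Q_in−Q_out)) ln(V/V₀).
m = m₀ (V₀/V)^(Q_out/(Q_in−Q_out)) = 70.5 × (24.5/53.296)^(2.0000) = 14.898 mol.

14.9 mol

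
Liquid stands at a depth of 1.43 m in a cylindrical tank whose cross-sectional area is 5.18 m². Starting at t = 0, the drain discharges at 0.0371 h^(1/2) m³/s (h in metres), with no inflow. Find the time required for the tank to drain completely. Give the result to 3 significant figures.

Accumulation of liquid (constant cross-section A): A dh/dt = −0.0371 √h.
This is separable: 2 d(√h)/dt = −0.0371/A, so √h = √h₀ − (0.0371/(2A)) t.
Set h = 0: 2√h₀ = (0.0371/A) t_empty ⇒ t_empty = 2A√h₀/0.0371.
t_empty = 2·5.18·√1.43/0.0371 = 10.360·1.1958/0.0371 = 333.93 s.

334 s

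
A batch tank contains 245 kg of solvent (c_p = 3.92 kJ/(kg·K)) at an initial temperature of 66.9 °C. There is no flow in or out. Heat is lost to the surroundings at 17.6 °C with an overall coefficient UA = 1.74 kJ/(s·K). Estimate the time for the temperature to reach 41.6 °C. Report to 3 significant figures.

M c_p dT/dt = −UA(T − T_amb).
τ = M c_p/UA = 551.95 s; T_ss = T_amb = 17.600 °C.
T(t) = T_ss + (T₀ − T_ss)e^(−t/τ); set T = 41.6:
t = −τ ln[(T − T_ss)/(T₀ − T_ss)] = −551.95 · ln(0.48682) = 397.34 s.

397 s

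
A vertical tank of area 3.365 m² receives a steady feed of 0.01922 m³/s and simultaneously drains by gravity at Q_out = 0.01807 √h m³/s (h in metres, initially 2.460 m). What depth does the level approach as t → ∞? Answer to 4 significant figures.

1.131 m

Level balance: A dh/dt = 0.01922 − 0.01807 √h. Setting dh/dt = 0:
Q_in = 0.01807 √h_ss ⇒ √h_ss = 0.01922/0.01807 = 1.06364.
h_ss = 1.06364² = 1.13133 m. (Since h₀ = 2.460 m > h_ss, the level will fall toward this value.)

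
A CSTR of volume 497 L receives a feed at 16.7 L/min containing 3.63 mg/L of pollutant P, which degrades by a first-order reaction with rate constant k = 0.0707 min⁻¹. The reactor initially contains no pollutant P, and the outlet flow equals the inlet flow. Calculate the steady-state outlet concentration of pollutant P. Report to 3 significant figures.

V dC/dt = Q(C_in − C) − k V C.
At steady state: 0 = Q C_in − (Q + kV) C_ss, so C_ss = Q C_in/(Q + kV).
C_ss = 16.7·3.63/(16.7 + 0.0707·497) = 60.621/51.838 = 1.1694 mg/L.

1.17 mg/L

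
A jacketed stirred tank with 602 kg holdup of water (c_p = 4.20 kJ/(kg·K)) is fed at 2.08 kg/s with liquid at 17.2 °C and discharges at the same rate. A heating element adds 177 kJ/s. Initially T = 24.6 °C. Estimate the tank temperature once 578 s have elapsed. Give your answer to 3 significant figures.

35.7 °C

Unsteady energy balance on the tank contents: M c_p dT/dt = ṁ c_p (T_in − T) + 177.
Rearrange: dT/dt = (T_ss − T)/τ with τ = M/ṁ = 289.42 s and T_ss = T_in + Q̇/(ṁ c_p) = 37.461 °C.
Integrating: T(t) = T_ss + (T₀ − T_ss) e^(−t/τ).
T(578) = 37.461 + (-12.861)·e^(−578/289.42) = 37.461 + (-12.861)·0.13573 = 35.715 °C.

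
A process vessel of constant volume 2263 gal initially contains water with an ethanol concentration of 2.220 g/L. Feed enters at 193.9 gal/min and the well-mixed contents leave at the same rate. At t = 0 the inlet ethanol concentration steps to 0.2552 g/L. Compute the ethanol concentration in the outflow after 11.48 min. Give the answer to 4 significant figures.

0.9899 g/L

Mass balance on the solute (V constant): V dC/dt = Q(C_in − C).
Rewrite as dC/dt + C/τ = C_in/τ, τ = V/Q = 11.6710 min.
This is linear first-order; C(t) = C_in + (C₀ − C_in) e^(−t/τ).
C(11.48) = 0.2552 + (2.220 − 0.2552)·e^(−11.48/11.6710) = 0.2552 + (1.96480)·0.373948 = 0.989934 g/L.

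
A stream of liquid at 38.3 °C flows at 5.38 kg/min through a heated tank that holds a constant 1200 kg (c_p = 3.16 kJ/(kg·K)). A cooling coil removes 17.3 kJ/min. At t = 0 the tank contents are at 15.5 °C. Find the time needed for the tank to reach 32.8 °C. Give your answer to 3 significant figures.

353 min

Energy balance: M c_p dT/dt = ṁ c_p (T_in − T) − 17.3.
τ = M/ṁ = 223.05 min; T_ss = T_in − Q̇/(ṁ c_p) = 37.282 °C.
T(t) = T_ss + (T₀ − T_ss) e^(−t/τ). Set T = 32.8:
e^(−t/τ) = (32.8 − 37.282)/(15.5 − 37.282) = 0.20578
t = −223.05 · ln(0.20578) = 352.63 min.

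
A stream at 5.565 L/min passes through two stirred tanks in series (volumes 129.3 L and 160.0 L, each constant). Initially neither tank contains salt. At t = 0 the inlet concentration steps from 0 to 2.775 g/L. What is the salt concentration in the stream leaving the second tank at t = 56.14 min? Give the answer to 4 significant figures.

Species balance on tank i: dCᵢ/dt = (Cᵢ₋₁ − Cᵢ)/τᵢ with τᵢ = Vᵢ/Q.
τ₁ = 129.3/5.565 = 23.2345 min; τ₂ = 160.0/5.565 = 28.7511 min.
Tank 1: C₁ = C_in(1 − e^(−t/τ₁)). Tank 2 (τ₁ ≠ τ₂): C₂ = C_in[1 − (τ₁ e^(−t/τ₁) − τ₂ e^(−t/τ₂))/(τ₁ − τ₂)].
At t = 56.14: e^(−t/τ₁) = 0.0892571, e^(−t/τ₂) = 0.141902.
C₂ = 2.775·[1 − (23.2345·0.0892571 − 28.7511·0.141902)/(-5.51662)] = 2.775·0.636373 = 1.76593 g/L.

1.766 g/L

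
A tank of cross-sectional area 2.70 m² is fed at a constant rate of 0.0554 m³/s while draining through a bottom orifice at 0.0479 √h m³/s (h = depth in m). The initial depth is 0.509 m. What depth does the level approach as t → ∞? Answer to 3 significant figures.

A dh/dt = Q_in − 0.0479 √h. Steady state requires inflow = outflow:
Q_in = 0.0479 √h_ss ⇒ √h_ss = 0.0554/0.0479 = 1.1566.
h_ss = 1.1566² = 1.3377 m. (Since h₀ = 0.509 m < h_ss, the level will rise toward this value.)

1.34 m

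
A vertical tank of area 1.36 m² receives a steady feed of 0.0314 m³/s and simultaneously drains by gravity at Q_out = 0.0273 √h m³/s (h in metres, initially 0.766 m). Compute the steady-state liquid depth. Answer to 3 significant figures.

Accumulation of liquid (constant cross-section A): A dh/dt = Q_in − 0.0273 √h. At steady state dh/dt = 0:
Q_in = 0.0273 √h_ss ⇒ √h_ss = 0.0314/0.0273 = 1.1502.
h_ss = 1.1502² = 1.3229 m. (Since h₀ = 0.766 m < h_ss, the level will rise toward this value.)

1.32 m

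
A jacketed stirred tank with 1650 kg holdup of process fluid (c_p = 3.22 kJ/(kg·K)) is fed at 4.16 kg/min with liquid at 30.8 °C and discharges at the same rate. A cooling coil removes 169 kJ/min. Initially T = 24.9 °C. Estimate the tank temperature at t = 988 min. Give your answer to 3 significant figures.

18.7 °C

Energy balance: M c_p dT/dt = ṁ c_p (T_in − T) − 169.
τ = M/ṁ = 396.63 min; T_ss = T_in − Q̇/(ṁ c_p) = 30.8 − 169/(4.16·3.22) = 18.184 °C.
This is linear first-order; T(t) = T_ss + (T₀ − T_ss) e^(−t/τ).
T(988) = 18.184 + (6.7165)·e^(−988/396.63) = 18.184 + (6.7165)·0.082831 = 18.740 °C.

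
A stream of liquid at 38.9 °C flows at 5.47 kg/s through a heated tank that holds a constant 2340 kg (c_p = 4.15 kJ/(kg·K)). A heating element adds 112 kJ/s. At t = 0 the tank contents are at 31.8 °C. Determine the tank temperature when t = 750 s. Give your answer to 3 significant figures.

First-law balance (no shaft work): M c_p dT/dt = ṁ c_p (T_in − T) + 112.
τ = M/ṁ = 427.79 s; T_ss = T_in + Q̇/(ṁ c_p) = 38.9 + 112/(5.47·4.15) = 43.834 °C.
Integrating: T(t) = T_ss + (T₀ − T_ss) e^(−t/τ).
T(750) = 43.834 + (-12.034)·e^(−750/427.79) = 43.834 + (-12.034)·0.17322 = 41.749 °C.

41.7 °C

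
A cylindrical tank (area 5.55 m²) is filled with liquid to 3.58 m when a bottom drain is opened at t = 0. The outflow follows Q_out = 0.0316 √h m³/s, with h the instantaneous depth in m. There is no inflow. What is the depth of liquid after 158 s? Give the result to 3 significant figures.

2.08 m

Accumulation of liquid (constant cross-section A): A dh/dt = −0.0316 √h.
Separate and integrate: 2(√h − √h₀) = −(0.0316/A) t.
√h = √3.58 − 0.0316·158/(2·5.55) = 1.8921 − 0.44980 = 1.4423.
h = 1.4423² = 2.0802 m.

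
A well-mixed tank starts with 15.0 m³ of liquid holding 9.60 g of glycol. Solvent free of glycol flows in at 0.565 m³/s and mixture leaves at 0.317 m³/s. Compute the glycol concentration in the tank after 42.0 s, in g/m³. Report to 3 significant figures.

0.192 g/m³

Total volume: dV/dt = Q_in − Q_out = 0.24800 m³/s, so V(t) = 15.0 + 0.24800 t and V(42.0) = 25.416 m³.
Species balance (pure solvent in): dm/dt = −Q_out · m/V(t).
dm/m = −Q_out dt/(V₀ + 0.24800 t); integrating gives ln(m/m₀) = −(Q_out/(Q_in−Q_out)) ln(V/V₀).
m = m₀ (V₀/V)^(Q_out/(Q_in−Q_out)) = 9.60 × (15.0/25.416)^(1.2782) = 4.8926 g.
C = m/V = 4.8926/25.416 = 0.19250 g/m³.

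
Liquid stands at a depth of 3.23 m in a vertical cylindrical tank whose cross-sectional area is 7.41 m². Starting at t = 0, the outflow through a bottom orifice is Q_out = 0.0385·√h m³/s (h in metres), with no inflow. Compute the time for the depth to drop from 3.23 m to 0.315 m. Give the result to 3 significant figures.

With no inflow, A dh/dt = −0.0385 √h.
∫ h^(−1/2) dh = −(0.0385/A) ∫ dt, giving 2√h = 2√h₀ − (0.0385/A) t.
t = 2A(√h₀ − √h)/0.0385 = 2·7.41·(√3.23 − √0.315)/0.0385
  = 14.820 × (1.7972 − 0.56125) / 0.0385 = 475.77 s.

476 s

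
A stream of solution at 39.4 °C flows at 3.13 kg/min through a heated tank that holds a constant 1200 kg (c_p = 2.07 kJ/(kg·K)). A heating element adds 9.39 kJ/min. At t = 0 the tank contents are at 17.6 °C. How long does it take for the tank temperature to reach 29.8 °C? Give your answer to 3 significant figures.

Energy balance: M c_p dT/dt = ṁ c_p (T_in − T) + 9.39.
τ = M/ṁ = 383.39 min; T_ss = T_in + Q̇/(ṁ c_p) = 40.849 °C.
T(t) = T_ss + (T₀ − T_ss) e^(−t/τ). Set T = 29.8:
e^(−t/τ) = (29.8 − 40.849)/(17.6 − 40.849) = 0.47525
t = −383.39 · ln(0.47525) = 285.20 min.

285 min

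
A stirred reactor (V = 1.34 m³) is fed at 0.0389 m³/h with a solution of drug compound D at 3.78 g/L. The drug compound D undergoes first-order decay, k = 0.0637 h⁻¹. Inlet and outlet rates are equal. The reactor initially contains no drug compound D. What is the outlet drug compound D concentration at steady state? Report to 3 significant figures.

1.18 g/L

Accumulation = in − out − consumed: V dC/dt = Q C_in − Q C − k V C.
At steady state: 0 = Q C_in − (Q + kV) C_ss, so C_ss = Q C_in/(Q + kV).
C_ss = 0.0389·3.78/(0.0389 + 0.0637·1.34) = 0.14704/0.12426 = 1.1834 g/L.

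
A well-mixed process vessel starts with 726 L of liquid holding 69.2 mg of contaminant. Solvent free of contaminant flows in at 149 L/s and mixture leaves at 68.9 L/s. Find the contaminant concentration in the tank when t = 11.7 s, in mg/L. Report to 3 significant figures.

Let m(t) be the amount of contaminant. Volume: V(t) = V₀ + (Q_in − Q_out) t = 726 + 80.100 t; V(11.7) = 1663.2 L.
Species balance (pure solvent in): dm/dt = −Q_out · m/V(t).
dm/m = −Q_out dt/(V₀ + 80.100 t); integrating gives ln(m/m₀) = −(Q_out/(Q_in−Q_out)) ln(V/V₀).
m = m₀ (V₀/V)^(Q_out/(Q_in−Q_out)) = 69.2 × (726/1663.2)^(0.86017) = 33.919 mg.
C = m/V = 33.919/1663.2 = 0.020394 mg/L.

0.0204 mg/L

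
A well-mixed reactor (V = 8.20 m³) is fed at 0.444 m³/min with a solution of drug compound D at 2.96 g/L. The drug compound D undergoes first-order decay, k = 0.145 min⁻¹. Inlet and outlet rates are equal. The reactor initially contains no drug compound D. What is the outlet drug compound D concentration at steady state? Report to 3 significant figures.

Species balance: V dC/dt = Q C_in − Q C − k V C.
At steady state: 0 = Q C_in − (Q + kV) C_ss, so C_ss = Q C_in/(Q + kV).
C_ss = 0.444·2.96/(0.444 + 0.145·8.20) = 1.3142/1.6330 = 0.80480 g/L.

0.805 g/L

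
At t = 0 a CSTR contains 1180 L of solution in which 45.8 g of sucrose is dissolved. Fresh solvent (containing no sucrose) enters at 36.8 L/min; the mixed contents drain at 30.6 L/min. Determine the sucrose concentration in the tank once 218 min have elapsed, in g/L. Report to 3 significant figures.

0.000418 g/L

Total volume: dV/dt = Q_in − Q_out = 6.2000 L/min, so V(t) = 1180 + 6.2000 t and V(218) = 2531.6 L.
Species balance (pure solvent in): dm/dt = −Q_out · m/V(t).
dm/m = −Q_out dt/(V₀ + 6.2000 t); integrating gives ln(m/m₀) = −(Q_out/(Q_in−Q_out)) ln(V/V₀).
m = m₀ (V₀/V)^(Q_out/(Q_in−Q_out)) = 45.8 × (1180/2531.6)^(4.9355) = 1.0585 g.
C = m/V = 1.0585/2531.6 = 0.00041811 g/L.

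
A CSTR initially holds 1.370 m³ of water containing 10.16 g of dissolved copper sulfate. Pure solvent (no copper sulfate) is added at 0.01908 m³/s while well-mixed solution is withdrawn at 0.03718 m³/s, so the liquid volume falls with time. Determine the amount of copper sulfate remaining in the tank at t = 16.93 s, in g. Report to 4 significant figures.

6.040 g

Let m(t) be the amount of copper sulfate. Volume: V(t) = V₀ + (Q_in − Q_out) t = 1.370 − 0.0181000 t; V(16.93) = 1.06357 m³.
No copper sulfate enters, so dm/dt = −Q_out · (m/V).
dm/m = −Q_out dt/(V₀ − 0.0181000 t); integrating gives ln(m/m₀) = −(Q_out/(Q_in−Q_out)) ln(V/V₀).
m = m₀ (V₀/V)^(Q_out/(Q_in−Q_out)) = 10.16 × (1.370/1.06357)^(-2.05414) = 6.03989 g.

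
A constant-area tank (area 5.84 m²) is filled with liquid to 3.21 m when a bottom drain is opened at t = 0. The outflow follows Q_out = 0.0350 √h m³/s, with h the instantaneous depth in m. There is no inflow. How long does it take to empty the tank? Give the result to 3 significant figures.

A dh/dt = −Q_out = −0.0350 √h.
Separate and integrate: 2(√h − √h₀) = −(0.0350/A) t.
Set h = 0: 2√h₀ = (0.0350/A) t_empty ⇒ t_empty = 2A√h₀/0.0350.
t_empty = 2·5.84·√3.21/0.0350 = 11.680·1.7916/0.0350 = 597.90 s.

598 s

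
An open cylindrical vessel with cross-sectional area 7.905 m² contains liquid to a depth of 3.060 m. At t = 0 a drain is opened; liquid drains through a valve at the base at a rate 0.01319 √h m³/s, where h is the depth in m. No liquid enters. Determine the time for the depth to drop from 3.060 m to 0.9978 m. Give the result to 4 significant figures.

Volume balance on the tank: A dh/dt = −0.01319 √h.
∫ h^(−1/2) dh = −(0.01319/A) ∫ dt, giving 2√h = 2√h₀ − (0.01319/A) t.
t = 2A(√h₀ − √h)/0.01319 = 2·7.905·(√3.060 − √0.9978)/0.01319
  = 15.8100 × (1.74929 − 0.998899) / 0.01319 = 899.439 s.

899.4 s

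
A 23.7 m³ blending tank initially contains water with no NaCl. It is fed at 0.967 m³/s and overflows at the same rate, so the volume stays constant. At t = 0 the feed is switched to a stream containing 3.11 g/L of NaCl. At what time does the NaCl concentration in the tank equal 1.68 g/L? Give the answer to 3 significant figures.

19.0 s

Species balance: V dC/dt = Q(C_in − C) ⇒ τ = V/Q = 24.509 s.
C(t) = C_in + (C₀ − C_in) e^(−t/τ). Set C = 1.68 and solve for t:
e^(−t/τ) = (C − C_in)/(C₀ − C_in) = (1.68 − 3.11)/(0 − 3.11) = 0.45981
t = −τ ln(…) = 24.509 × 0.77695 = 19.042 s.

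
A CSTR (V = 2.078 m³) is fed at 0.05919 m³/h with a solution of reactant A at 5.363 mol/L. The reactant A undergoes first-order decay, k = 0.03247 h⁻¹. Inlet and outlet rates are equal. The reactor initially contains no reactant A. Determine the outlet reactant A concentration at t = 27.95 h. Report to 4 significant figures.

Species balance: V dC/dt = Q C_in − Q C − k V C.
This is linear with rate a = Q/V + k = 0.0609541 h⁻¹.
C_ss = Q C_in/(Q + kV) = 2.50615 mol/L; C(t) = C_ss + (C₀ − C_ss) e^(−a t).
C(27.95) = 2.50615 + (-2.50615)·e^(−0.0609541·27.95) = 2.50615 + (-2.50615)·0.182015 = 2.05000 mol/L.

2.050 mol/L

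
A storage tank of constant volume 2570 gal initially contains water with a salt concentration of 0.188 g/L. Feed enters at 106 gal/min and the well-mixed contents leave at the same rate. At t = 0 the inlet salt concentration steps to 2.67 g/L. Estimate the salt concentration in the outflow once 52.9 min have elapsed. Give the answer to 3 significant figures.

2.39 g/L

Accumulation = in − out for the solute gives V dC/dt = Q(C_in − C).
So dC/dt = (C_in − C)/τ with τ = V/Q = 2570/106 = 24.245 min.
Solution: C(t) = C_in + (C₀ − C_in) e^(−t/τ).
C(52.9) = 2.67 + (0.188 − 2.67)·e^(−52.9/24.245) = 2.67 + (-2.4820)·0.11283 = 2.3900 g/L.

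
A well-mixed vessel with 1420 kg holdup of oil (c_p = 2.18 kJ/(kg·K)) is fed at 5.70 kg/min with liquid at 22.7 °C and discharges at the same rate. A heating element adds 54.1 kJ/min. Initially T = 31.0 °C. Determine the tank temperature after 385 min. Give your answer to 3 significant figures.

27.9 °C

M c_p dT/dt = ṁ c_p (T_in − T) + Q̇.
τ = M/ṁ = 249.12 min; T_ss = T_in + Q̇/(ṁ c_p) = 22.7 + 54.1/(5.70·2.18) = 27.054 °C.
Solution: T(t) = T_ss + (T₀ − T_ss) e^(−t/τ).
T(385) = 27.054 + (3.9462)·e^(−385/249.12) = 27.054 + (3.9462)·0.21322 = 27.895 °C.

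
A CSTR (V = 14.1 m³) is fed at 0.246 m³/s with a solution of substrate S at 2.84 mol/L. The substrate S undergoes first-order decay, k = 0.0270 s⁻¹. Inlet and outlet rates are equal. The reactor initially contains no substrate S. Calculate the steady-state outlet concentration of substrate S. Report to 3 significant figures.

V dC/dt = Q(C_in − C) − k V C.
At steady state: 0 = Q C_in − (Q + kV) C_ss, so C_ss = Q C_in/(Q + kV).
C_ss = 0.246·2.84/(0.246 + 0.0270·14.1) = 0.69864/0.62670 = 1.1148 mol/L.

1.11 mol/L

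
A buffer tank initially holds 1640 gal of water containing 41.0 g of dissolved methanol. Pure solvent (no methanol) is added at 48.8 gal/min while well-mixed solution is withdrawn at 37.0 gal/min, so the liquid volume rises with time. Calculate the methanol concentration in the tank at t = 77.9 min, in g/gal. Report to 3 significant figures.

Total volume: dV/dt = Q_in − Q_out = 11.800 gal/min, so V(t) = 1640 + 11.800 t and V(77.9) = 2559.2 gal.
Species balance (pure solvent in): dm/dt = −Q_out · m/V(t).
dm/m = −Q_out dt/(V₀ + 11.800 t); integrating gives ln(m/m₀) = −(Q_out/(Q_in−Q_out)) ln(V/V₀).
m = m₀ (V₀/V)^(Q_out/(Q_in−Q_out)) = 41.0 × (1640/2559.2)^(3.1356) = 10.158 g.
C = m/V = 10.158/2559.2 = 0.0039690 g/gal.

0.00397 g/gal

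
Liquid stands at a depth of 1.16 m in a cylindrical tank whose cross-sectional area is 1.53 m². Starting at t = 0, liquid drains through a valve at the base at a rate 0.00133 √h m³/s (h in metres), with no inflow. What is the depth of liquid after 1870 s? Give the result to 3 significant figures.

0.0698 m

A dh/dt = −Q_out = −0.00133 √h.
Separate and integrate: 2(√h − √h₀) = −(0.00133/A) t.
√h = √1.16 − 0.00133·1870/(2·1.53) = 1.0770 − 0.81278 = 0.26426.
h = 0.26426² = 0.069831 m.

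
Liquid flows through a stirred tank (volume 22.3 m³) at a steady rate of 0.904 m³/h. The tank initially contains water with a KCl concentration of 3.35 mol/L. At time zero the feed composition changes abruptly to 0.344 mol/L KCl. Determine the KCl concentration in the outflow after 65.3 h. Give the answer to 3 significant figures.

Accumulation = in − out for the solute gives V dC/dt = Q(C_in − C).
Time constant τ = V/Q = 22.3/0.904 = 24.668 h.
Integrating: C(t) = C_in + (C₀ − C_in) e^(−t/τ).
C(65.3) = 0.344 + (3.35 − 0.344)·e^(−65.3/24.668) = 0.344 + (3.0060)·0.070854 = 0.55699 mol/L.

0.557 mol/L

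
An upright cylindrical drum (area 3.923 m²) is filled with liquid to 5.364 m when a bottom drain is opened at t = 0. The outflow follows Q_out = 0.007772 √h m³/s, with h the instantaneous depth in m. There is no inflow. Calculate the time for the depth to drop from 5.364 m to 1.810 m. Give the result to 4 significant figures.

979.9 s

A dh/dt = −Q_out = −0.007772 √h.
∫ h^(−1/2) dh = −(0.007772/A) ∫ dt, giving 2√h = 2√h₀ − (0.007772/A) t.
t = 2A(√h₀ − √h)/0.007772 = 2·3.923·(√5.364 − √1.810)/0.007772
  = 7.84600 × (2.31603 − 1.34536) / 0.007772 = 979.911 s.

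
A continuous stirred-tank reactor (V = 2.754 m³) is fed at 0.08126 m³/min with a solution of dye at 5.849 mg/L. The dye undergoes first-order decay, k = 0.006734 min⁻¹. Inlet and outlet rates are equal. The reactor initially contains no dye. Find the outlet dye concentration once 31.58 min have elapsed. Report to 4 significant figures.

Accumulation = in − out − consumed: V dC/dt = Q C_in − Q C − k V C.
This is linear with rate a = Q/V + k = 0.0362402 min⁻¹.
C_ss = Q C_in/(Q + kV) = 4.76216 mg/L; C(t) = C_ss + (C₀ − C_ss) e^(−a t).
C(31.58) = 4.76216 + (-4.76216)·e^(−0.0362402·31.58) = 4.76216 + (-4.76216)·0.318394 = 3.24592 mg/L.

3.246 mg/L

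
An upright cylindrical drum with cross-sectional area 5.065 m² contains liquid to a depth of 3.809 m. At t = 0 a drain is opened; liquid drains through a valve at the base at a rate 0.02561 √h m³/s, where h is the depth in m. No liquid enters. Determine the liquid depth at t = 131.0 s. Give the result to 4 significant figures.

A dh/dt = −Q_out = −0.02561 √h.
∫ h^(−1/2) dh = −(0.02561/A) ∫ dt, giving 2√h = 2√h₀ − (0.02561/A) t.
√h = √3.809 − 0.02561·131.0/(2·5.065) = 1.95167 − 0.331186 = 1.62048.
h = 1.62048² = 2.62596 m.

2.626 m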